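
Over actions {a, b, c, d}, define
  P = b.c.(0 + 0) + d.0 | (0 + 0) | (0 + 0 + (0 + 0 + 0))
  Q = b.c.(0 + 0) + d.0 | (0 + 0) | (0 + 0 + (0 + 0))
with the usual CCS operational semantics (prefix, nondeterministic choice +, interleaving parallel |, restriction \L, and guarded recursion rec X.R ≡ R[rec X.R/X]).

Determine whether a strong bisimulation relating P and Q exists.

P's transition system — 4 states:
  p0 = b.c.(0 + 0) + d.0 | (0 + 0) | (0 + 0 + (0 + 0 + 0)) → —b→ p1, —d→ p2
  p1 = c.(0 + 0) → —c→ p3
  p2 = 0 | (0 + 0) | (0 + 0 + (0 + 0 + 0)) → ∅
  p3 = 0 + 0 → ∅
Q's transition system — 4 states:
  q0 = b.c.(0 + 0) + d.0 | (0 + 0) | (0 + 0 + (0 + 0)) → —b→ q1, —d→ q2
  q1 = c.(0 + 0) → —c→ q3
  q2 = 0 | (0 + 0) | (0 + 0 + (0 + 0)) → ∅
  q3 = 0 + 0 → ∅
Bisimilarity quotient blocks:
  B0 = {p0, q0}
  B1 = {p2, p3, q2, q3}
  B2 = {p1, q1}
p0 ∈ B0, q0 ∈ B0 → same block

P ~ Q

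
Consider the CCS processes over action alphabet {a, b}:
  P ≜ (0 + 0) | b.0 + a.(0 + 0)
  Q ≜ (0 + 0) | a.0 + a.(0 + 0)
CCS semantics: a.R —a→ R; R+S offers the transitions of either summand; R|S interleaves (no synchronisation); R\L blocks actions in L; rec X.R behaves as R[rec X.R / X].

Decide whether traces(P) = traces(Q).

traces(P) ≠ traces(Q) — witness ⟨b⟩

LTS(P): 3 reachable states
  p0 = (0 + 0) | b.0 + a.(0 + 0) :: =a=> p1, =b=> p2
  p1 = 0 + 0 :: ∅
  p2 = (0 + 0) | 0 :: ∅
LTS(Q): 3 reachable states
  q0 = (0 + 0) | a.0 + a.(0 + 0) :: =a=> q1, =a=> q2
  q1 = (0 + 0) | 0 :: ∅
  q2 = 0 + 0 :: ∅
Run σ = ⟨b⟩ on P: start {p0}
  step 1 (b): {p2}
  — P admits the full trace.
Run σ = ⟨b⟩ on Q: start {q0}
  step 1 (b): ∅ (Q stuck)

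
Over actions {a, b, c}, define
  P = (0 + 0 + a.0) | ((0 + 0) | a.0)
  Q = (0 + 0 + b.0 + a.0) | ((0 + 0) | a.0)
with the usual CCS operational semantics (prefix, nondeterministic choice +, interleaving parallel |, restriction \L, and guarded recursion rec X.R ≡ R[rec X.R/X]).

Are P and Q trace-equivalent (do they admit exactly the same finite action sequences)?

P's transition system — 4 states:
  u0 = (0 + 0 + a.0) | ((0 + 0) | a.0) has moves --a--▸ u1, --a--▸ u2
  u1 = (0 + 0 + a.0) | ((0 + 0) | 0) has moves --a--▸ u3
  u2 = 0 | ((0 + 0) | a.0) has moves --a--▸ u3
  u3 = 0 | ((0 + 0) | 0) has moves ·
Q's transition system — 4 states:
  v0 = (0 + 0 + b.0 + a.0) | ((0 + 0) | a.0) has moves --a--▸ v1, --a--▸ v2, --b--▸ v2
  v1 = (0 + 0 + b.0 + a.0) | ((0 + 0) | 0) has moves --a--▸ v3, --b--▸ v3
  v2 = 0 | ((0 + 0) | a.0) has moves --a--▸ v3
  v3 = 0 | ((0 + 0) | 0) has moves ·
Executing b from Q (initial set {v0}):
  after b @ step 1: {v2}
  Q completes σ.
Executing b from P (initial set {u0}):
  after b @ step 1: ∅ (P stuck)

NO — witness ⟨b⟩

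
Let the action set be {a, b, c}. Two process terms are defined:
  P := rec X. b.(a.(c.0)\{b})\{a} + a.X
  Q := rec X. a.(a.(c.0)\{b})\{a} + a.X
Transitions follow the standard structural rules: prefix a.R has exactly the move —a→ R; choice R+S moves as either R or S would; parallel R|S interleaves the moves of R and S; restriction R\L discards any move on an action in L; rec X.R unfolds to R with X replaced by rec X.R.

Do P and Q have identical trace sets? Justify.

LTS(P): 2 reachable states
  p0 = rec X. b.(a.(c.0)\{b})\{a} + a.X → =a=> p0, =b=> p1
  p1 = (a.(c.0)\{b})\{a} → deadlocked
LTS(Q): 2 reachable states
  q0 = rec X. a.(a.(c.0)\{b})\{a} + a.X → =a=> q0, =a=> q1
  q1 = (a.(c.0)\{b})\{a} → deadlocked
Executing b from P (initial set {p0}):
  after b @ step 1: {p1}
  ✓ P
Executing b from Q (initial set {q0}):
  after b @ step 1: ∅ (Q stuck)

NO — witness ⟨b⟩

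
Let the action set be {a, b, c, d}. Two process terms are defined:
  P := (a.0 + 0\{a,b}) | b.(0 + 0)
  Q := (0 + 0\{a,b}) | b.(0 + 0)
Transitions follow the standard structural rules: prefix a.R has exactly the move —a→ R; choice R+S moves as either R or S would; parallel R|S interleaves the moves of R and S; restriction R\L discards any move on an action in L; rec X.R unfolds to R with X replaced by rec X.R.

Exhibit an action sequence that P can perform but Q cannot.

P's transition system — 4 states:
  p0 = (a.0 + 0\{a,b}) | b.(0 + 0) | --a--▸ p1, --b--▸ p2
  p1 = 0 | b.(0 + 0) | --b--▸ p3
  p2 = (a.0 + 0\{a,b}) | (0 + 0) | --a--▸ p3
  p3 = 0 | (0 + 0) | ∅
Q's transition system — 2 states:
  q0 = (0 + 0\{a,b}) | b.(0 + 0) | --b--▸ q1
  q1 = (0 + 0\{a,b}) | (0 + 0) | ∅
Trace ⟨a⟩ through P, begin at {p0}:
  [1] a ⇒ {p1}
  ✓ P
Trace ⟨a⟩ through Q, begin at {q0}:
  [1] a ⇒ ∅  — Q cannot continue

a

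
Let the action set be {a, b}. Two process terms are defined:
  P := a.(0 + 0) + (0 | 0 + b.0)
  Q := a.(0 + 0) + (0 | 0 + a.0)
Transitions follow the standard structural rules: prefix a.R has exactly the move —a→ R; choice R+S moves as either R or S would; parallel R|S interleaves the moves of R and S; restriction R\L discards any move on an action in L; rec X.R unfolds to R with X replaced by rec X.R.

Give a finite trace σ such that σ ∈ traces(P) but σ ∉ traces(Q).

b

Reachable graph of P (3 states):
  s0 = a.(0 + 0) + (0 | 0 + b.0) → =a=> s1, =b=> s2
  s1 = 0 + 0 → (no moves)
  s2 = 0 → (no moves)
Reachable graph of Q (3 states):
  t0 = a.(0 + 0) + (0 | 0 + a.0) → =a=> t1, =a=> t2
  t1 = 0 → (no moves)
  t2 = 0 + 0 → (no moves)
Run σ = ⟨b⟩ on P: start {s0}
  after b @ step 1: {s2}
  ✓ P
Run σ = ⟨b⟩ on Q: start {t0}
  after b @ step 1: no successor for Q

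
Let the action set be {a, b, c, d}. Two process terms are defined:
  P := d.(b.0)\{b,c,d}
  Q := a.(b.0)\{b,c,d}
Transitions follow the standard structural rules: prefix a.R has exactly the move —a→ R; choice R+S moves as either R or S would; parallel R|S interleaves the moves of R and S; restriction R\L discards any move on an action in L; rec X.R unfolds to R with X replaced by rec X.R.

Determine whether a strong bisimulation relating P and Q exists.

Reachable graph of P (2 states):
  s0 = d.(b.0)\{b,c,d} ⊢ —d→ s1
  s1 = (b.0)\{b,c,d} ⊢ ∅
Reachable graph of Q (2 states):
  t0 = a.(b.0)\{b,c,d} ⊢ —a→ t1
  t1 = (b.0)\{b,c,d} ⊢ ∅
Bisimilarity quotient blocks:
  B0 = {s0}
  B1 = {s1, t1}
  B2 = {t0}
s0 ∈ B0, t0 ∈ B2 → different blocks

not bisimilar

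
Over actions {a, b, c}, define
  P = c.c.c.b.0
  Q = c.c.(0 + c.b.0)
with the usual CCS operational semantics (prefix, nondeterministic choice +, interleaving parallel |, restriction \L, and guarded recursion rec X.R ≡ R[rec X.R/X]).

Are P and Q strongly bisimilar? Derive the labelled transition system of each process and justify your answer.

LTS(P): 5 reachable states
  m0 = c.c.c.b.0 ⊢ --c--▸ m1
  m1 = c.c.b.0 ⊢ --c--▸ m2
  m2 = c.b.0 ⊢ --c--▸ m3
  m3 = b.0 ⊢ --b--▸ m4
  m4 = 0 ⊢ ∅
LTS(Q): 5 reachable states
  n0 = c.c.(0 + c.b.0) ⊢ --c--▸ n1
  n1 = c.(0 + c.b.0) ⊢ --c--▸ n2
  n2 = 0 + c.b.0 ⊢ --c--▸ n3
  n3 = b.0 ⊢ --b--▸ n4
  n4 = 0 ⊢ ∅
Partition-refinement fixed point:
  B0 = {m0, n0}
  B1 = {m1, n1}
  B2 = {m2, n2}
  B3 = {m3, n3}
  B4 = {m4, n4}
m0 ∈ B0, n0 ∈ B0 → same block

bisimilar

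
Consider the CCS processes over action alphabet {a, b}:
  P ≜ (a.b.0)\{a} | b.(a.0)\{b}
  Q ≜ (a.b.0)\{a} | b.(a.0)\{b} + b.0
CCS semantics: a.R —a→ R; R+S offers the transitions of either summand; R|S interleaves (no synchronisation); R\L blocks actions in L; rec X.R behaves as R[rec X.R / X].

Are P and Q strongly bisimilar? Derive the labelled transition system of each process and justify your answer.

Reachable graph of P (3 states):
  u0 = (a.b.0)\{a} | b.(a.0)\{b} ⊢ —b→ u1
  u1 = (a.b.0)\{a} | (a.0)\{b} ⊢ —a→ u2
  u2 = (a.b.0)\{a} | 0\{b} ⊢ deadlocked
Reachable graph of Q (4 states):
  v0 = (a.b.0)\{a} | b.(a.0)\{b} + b.0 ⊢ —b→ v1, —b→ v2
  v1 = (a.b.0)\{a} | (a.0)\{b} ⊢ —a→ v3
  v2 = 0 ⊢ deadlocked
  v3 = (a.b.0)\{a} | 0\{b} ⊢ deadlocked
Coarsest stable partition (strong bisimilarity classes):
  B0 = {u0}
  B1 = {u1, v1}
  B2 = {u2, v2, v3}
  B3 = {v0}
u0 ∈ B0, v0 ∈ B3 → different blocks

NO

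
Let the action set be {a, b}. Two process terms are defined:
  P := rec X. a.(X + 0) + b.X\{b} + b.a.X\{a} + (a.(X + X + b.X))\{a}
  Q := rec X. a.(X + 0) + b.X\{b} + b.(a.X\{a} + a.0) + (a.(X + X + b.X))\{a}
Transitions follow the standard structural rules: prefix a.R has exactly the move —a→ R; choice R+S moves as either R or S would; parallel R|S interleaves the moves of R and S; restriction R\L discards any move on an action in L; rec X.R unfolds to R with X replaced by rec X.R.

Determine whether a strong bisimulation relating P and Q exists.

Reachable graph of P (8 states):
  u0 = rec X. a.(X + 0) + b.X\{b} + b.a.X\{a} + (a.(X + X + b.X))\{a} :: ··a··> u1, ··b··> u2, ··b··> u3
  u1 = (rec X. a.(X + 0) + b.X\{b} + b.a.X\{a} + (a.(X + X + b.X))\{a}) + 0 :: ··a··> u1, ··b··> u2, ··b··> u3
  u2 = (rec X. a.(X + 0) + b.X\{b} + b.a.X\{a} + (a.(X + X + b.X))\{a})\{b} :: ··a··> u4
  u3 = a.(rec X. a.(X + 0) + b.X\{b} + b.a.X\{a} + (a.(X + X + b.X))\{a})\{a} :: ··a··> u5
  u4 = ((rec X. a.(X + 0) + b.X\{b} + b.a.X\{a} + (a.(X + X + b.X))\{a}) + 0)\{b} :: ··a··> u4
  u5 = (rec X. a.(X + 0) + b.X\{b} + b.a.X\{a} + (a.(X + X + b.X))\{a})\{a} :: ··b··> u6, ··b··> u7
  u6 = (a.(rec X. a.(X + 0) + b.X\{b} + b.a.X\{a} + (a.(X + X + b.X))\{a})\{a})\{a} :: ·
  u7 = (rec X. a.(X + 0) + b.X\{b} + b.a.X\{a} + (a.(X + X + b.X))\{a})\{b}\{a} :: ·
Reachable graph of Q (9 states):
  v0 = rec X. a.(X + 0) + b.X\{b} + b.(a.X\{a} + a.0) + (a.(X + X + b.X))\{a} :: ··a··> v1, ··b··> v2, ··b··> v3
  v1 = (rec X. a.(X + 0) + b.X\{b} + b.(a.X\{a} + a.0) + (a.(X + X + b.X))\{a}) + 0 :: ··a··> v1, ··b··> v2, ··b··> v3
  v2 = (rec X. a.(X + 0) + b.X\{b} + b.(a.X\{a} + a.0) + (a.(X + X + b.X))\{a})\{b} :: ··a··> v4
  v3 = a.(rec X. a.(X + 0) + b.X\{b} + b.(a.X\{a} + a.0) + (a.(X + X + b.X))\{a})\{a} + a.0 :: ··a··> v5, ··a··> v6
  v4 = ((rec X. a.(X + 0) + b.X\{b} + b.(a.X\{a} + a.0) + (a.(X + X + b.X))\{a}) + 0)\{b} :: ··a··> v4
  v5 = (rec X. a.(X + 0) + b.X\{b} + b.(a.X\{a} + a.0) + (a.(X + X + b.X))\{a})\{a} :: ··b··> v7, ··b··> v8
  v6 = 0 :: ·
  v7 = (a.(rec X. a.(X + 0) + b.X\{b} + b.(a.X\{a} + a.0) + (a.(X + X + b.X))\{a})\{a} + a.0)\{a} :: ·
  v8 = (rec X. a.(X + 0) + b.X\{b} + b.(a.X\{a} + a.0) + (a.(X + X + b.X))\{a})\{b}\{a} :: ·
Bisimilarity quotient blocks:
  B0 = {u0, u1}
  B1 = {u3}
  B2 = {u5, v5}
  B3 = {u6, u7, v6, v7, v8}
  B4 = {u2, u4, v2, v4}
  B5 = {v0, v1}
  B6 = {v3}
u0 ∈ B0, v0 ∈ B5 → different blocks

NO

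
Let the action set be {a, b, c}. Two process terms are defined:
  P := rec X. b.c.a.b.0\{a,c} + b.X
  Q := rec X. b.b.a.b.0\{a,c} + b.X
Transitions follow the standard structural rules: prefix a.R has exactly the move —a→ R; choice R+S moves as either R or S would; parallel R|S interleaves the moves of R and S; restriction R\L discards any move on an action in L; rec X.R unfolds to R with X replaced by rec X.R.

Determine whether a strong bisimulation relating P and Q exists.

Reachable graph of P (5 states):
  u0 = rec X. b.c.a.b.0\{a,c} + b.X → --b--▸ u0, --b--▸ u1
  u1 = c.a.b.0\{a,c} → --c--▸ u2
  u2 = a.b.0\{a,c} → --a--▸ u3
  u3 = b.0\{a,c} → --b--▸ u4
  u4 = 0\{a,c} → (no moves)
Reachable graph of Q (5 states):
  v0 = rec X. b.b.a.b.0\{a,c} + b.X → --b--▸ v0, --b--▸ v1
  v1 = b.a.b.0\{a,c} → --b--▸ v2
  v2 = a.b.0\{a,c} → --a--▸ v3
  v3 = b.0\{a,c} → --b--▸ v4
  v4 = 0\{a,c} → (no moves)
Partition-refinement fixed point:
  B0 = {u0}
  B1 = {u1}
  B2 = {u2, v2}
  B3 = {u3, v3}
  B4 = {u4, v4}
  B5 = {v0}
  B6 = {v1}
u0 ∈ B0, v0 ∈ B5 → different blocks

NO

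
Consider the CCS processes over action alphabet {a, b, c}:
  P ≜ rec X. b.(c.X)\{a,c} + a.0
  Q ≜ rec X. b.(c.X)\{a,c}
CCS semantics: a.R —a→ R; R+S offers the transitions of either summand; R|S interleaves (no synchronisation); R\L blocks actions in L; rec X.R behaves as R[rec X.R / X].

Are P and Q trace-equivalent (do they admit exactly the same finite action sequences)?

Reachable graph of P (3 states):
  p0 = rec X. b.(c.X)\{a,c} + a.0 :: ··a··> p1, ··b··> p2
  p1 = 0 :: ∅
  p2 = (c.(rec X. b.(c.X)\{a,c} + a.0))\{a,c} :: ∅
Reachable graph of Q (2 states):
  q0 = rec X. b.(c.X)\{a,c} :: ··b··> q1
  q1 = (c.(rec X. b.(c.X)\{a,c}))\{a,c} :: ∅
Run σ = ⟨a⟩ on P: start {p0}
  [1] a ⇒ {p1}
  — P admits the full trace.
Run σ = ⟨a⟩ on Q: start {q0}
  [1] a ⇒ ∅ (Q stuck)

trace-distinct — witness ⟨a⟩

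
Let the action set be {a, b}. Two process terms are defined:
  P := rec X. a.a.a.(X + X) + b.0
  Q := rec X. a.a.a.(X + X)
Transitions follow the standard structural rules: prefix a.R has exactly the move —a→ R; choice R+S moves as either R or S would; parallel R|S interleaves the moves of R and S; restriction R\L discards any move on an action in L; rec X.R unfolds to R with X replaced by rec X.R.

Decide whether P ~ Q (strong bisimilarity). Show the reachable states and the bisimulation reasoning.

NO

P's transition system — 5 states:
  s0 = rec X. a.a.a.(X + X) + b.0 has moves -a-> s1, -b-> s2
  s1 = a.a.((rec X. a.a.a.(X + X) + b.0) + (rec X. a.a.a.(X + X) + b.0)) has moves -a-> s3
  s2 = 0 has moves (no moves)
  s3 = a.((rec X. a.a.a.(X + X) + b.0) + (rec X. a.a.a.(X + X) + b.0)) has moves -a-> s4
  s4 = (rec X. a.a.a.(X + X) + b.0) + (rec X. a.a.a.(X + X) + b.0) has moves -a-> s1, -b-> s2
Q's transition system — 4 states:
  t0 = rec X. a.a.a.(X + X) has moves -a-> t1
  t1 = a.a.((rec X. a.a.a.(X + X)) + (rec X. a.a.a.(X + X))) has moves -a-> t2
  t2 = a.((rec X. a.a.a.(X + X)) + (rec X. a.a.a.(X + X))) has moves -a-> t3
  t3 = (rec X. a.a.a.(X + X)) + (rec X. a.a.a.(X + X)) has moves -a-> t1
Coarsest stable partition (strong bisimilarity classes):
  B0 = {s0, s4}
  B1 = {s1}
  B2 = {s3}
  B3 = {s2}
  B4 = {t0, t1, t2, t3}
s0 ∈ B0, t0 ∈ B4 → different blocks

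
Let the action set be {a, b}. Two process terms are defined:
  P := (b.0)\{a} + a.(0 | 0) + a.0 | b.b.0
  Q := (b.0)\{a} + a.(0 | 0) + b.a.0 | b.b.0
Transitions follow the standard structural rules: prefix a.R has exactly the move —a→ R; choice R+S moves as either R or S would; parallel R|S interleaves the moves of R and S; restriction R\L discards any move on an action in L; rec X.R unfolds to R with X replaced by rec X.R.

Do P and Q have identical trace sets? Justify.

NO — witness ⟨ab⟩

LTS(P): 7 reachable states
  u0 = (b.0)\{a} + a.(0 | 0) + a.0 | b.b.0 :: —a→ u1, —a→ u2, —b→ u3, —b→ u4
  u1 = 0 | 0 :: stopped
  u2 = 0 | b.b.0 :: —b→ u5
  u3 = 0\{a} :: stopped
  u4 = a.0 | b.0 :: —a→ u5, —b→ u6
  u5 = 0 | b.0 :: —b→ u1
  u6 = a.0 | 0 :: —a→ u1
LTS(Q): 10 reachable states
  v0 = (b.0)\{a} + a.(0 | 0) + b.a.0 | b.b.0 :: —a→ v1, —b→ v2, —b→ v3, —b→ v4
  v1 = 0 | 0 :: stopped
  v2 = 0\{a} :: stopped
  v3 = a.0 | b.b.0 :: —a→ v5, —b→ v6
  v4 = b.a.0 | b.0 :: —b→ v6, —b→ v7
  v5 = 0 | b.b.0 :: —b→ v8
  v6 = a.0 | b.0 :: —a→ v8, —b→ v9
  v7 = b.a.0 | 0 :: —b→ v9
  v8 = 0 | b.0 :: —b→ v1
  v9 = a.0 | 0 :: —a→ v1
Executing ab from P (initial set {u0}):
  after a @ step 1: {u1, u2}
  after b @ step 2: {u5}
  ✓ P
Executing ab from Q (initial set {v0}):
  after a @ step 1: {v1}
  after b @ step 2: no successor for Q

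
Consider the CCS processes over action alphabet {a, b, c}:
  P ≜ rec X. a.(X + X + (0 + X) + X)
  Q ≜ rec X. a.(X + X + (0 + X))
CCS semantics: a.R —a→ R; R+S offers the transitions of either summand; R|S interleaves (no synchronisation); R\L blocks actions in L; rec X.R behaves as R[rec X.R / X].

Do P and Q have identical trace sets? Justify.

LTS(P): 2 reachable states
  m0 = rec X. a.(X + X + (0 + X) + X) has moves =a=> m1
  m1 = (rec X. a.(X + X + (0 + X) + X)) + (rec X. a.(X + X + (0 + X) + X)) + (0 + (rec X. a.(X + X + (0 + X) + X))) + (rec X. a.(X + X + (0 + X) + X)) has moves =a=> m1
LTS(Q): 2 reachable states
  n0 = rec X. a.(X + X + (0 + X)) has moves =a=> n1
  n1 = (rec X. a.(X + X + (0 + X))) + (rec X. a.(X + X + (0 + X))) + (0 + (rec X. a.(X + X + (0 + X)))) has moves =a=> n1
Bisimilarity quotient blocks:
  B0 = {m0, m1, n0, n1}
m0 ∈ B0, n0 ∈ B0 → same block
Bisimilar ⇒ trace-equivalent.

traces(P) = traces(Q)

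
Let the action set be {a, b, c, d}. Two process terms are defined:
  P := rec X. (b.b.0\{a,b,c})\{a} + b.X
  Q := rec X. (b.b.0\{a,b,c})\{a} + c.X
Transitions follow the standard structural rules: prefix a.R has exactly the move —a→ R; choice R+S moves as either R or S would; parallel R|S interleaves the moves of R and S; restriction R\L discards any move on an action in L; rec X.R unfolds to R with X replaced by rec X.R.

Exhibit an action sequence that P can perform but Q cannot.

bbb

P's transition system — 3 states:
  s0 = rec X. (b.b.0\{a,b,c})\{a} + b.X :: ··b··> s0, ··b··> s1
  s1 = (b.0\{a,b,c})\{a} :: ··b··> s2
  s2 = 0\{a,b,c}\{a} :: stopped
Q's transition system — 3 states:
  t0 = rec X. (b.b.0\{a,b,c})\{a} + c.X :: ··b··> t1, ··c··> t0
  t1 = (b.0\{a,b,c})\{a} :: ··b··> t2
  t2 = 0\{a,b,c}\{a} :: stopped
Trace ⟨bbb⟩ through P, begin at {s0}:
  after b @ step 1: {s0, s1}
  after b @ step 2: {s0, s1, s2}
  after b @ step 3: {s0, s1, s2}
  — P admits the full trace.
Trace ⟨bbb⟩ through Q, begin at {t0}:
  after b @ step 1: {t1}
  after b @ step 2: {t2}
  after b @ step 3: ∅  — Q cannot continue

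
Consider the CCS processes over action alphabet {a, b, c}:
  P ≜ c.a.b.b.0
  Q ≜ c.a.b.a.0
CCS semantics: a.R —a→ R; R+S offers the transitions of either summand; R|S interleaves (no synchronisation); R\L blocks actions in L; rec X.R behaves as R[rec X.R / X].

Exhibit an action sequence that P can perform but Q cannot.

cabb

LTS(P): 5 reachable states
  u0 = c.a.b.b.0 has moves ··c··> u1
  u1 = a.b.b.0 has moves ··a··> u2
  u2 = b.b.0 has moves ··b··> u3
  u3 = b.0 has moves ··b··> u4
  u4 = 0 has moves deadlocked
LTS(Q): 5 reachable states
  v0 = c.a.b.a.0 has moves ··c··> v1
  v1 = a.b.a.0 has moves ··a··> v2
  v2 = b.a.0 has moves ··b··> v3
  v3 = a.0 has moves ··a··> v4
  v4 = 0 has moves deadlocked
Executing cabb from P (initial set {u0}):
  after c @ step 1: {u1}
  after a @ step 2: {u2}
  after b @ step 3: {u3}
  after b @ step 4: {u4}
  — P admits the full trace.
Executing cabb from Q (initial set {v0}):
  after c @ step 1: {v1}
  after a @ step 2: {v2}
  after b @ step 3: {v3}
  after b @ step 4: ∅  — Q cannot continue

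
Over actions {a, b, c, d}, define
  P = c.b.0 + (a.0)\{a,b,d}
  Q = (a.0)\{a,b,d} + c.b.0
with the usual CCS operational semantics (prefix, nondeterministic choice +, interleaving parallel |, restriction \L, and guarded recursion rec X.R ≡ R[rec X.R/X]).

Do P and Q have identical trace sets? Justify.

traces(P) = traces(Q)

P's transition system — 3 states:
  m0 = c.b.0 + (a.0)\{a,b,d} → ··c··> m1
  m1 = b.0 → ··b··> m2
  m2 = 0 → stopped
Q's transition system — 3 states:
  n0 = (a.0)\{a,b,d} + c.b.0 → ··c··> n1
  n1 = b.0 → ··b··> n2
  n2 = 0 → stopped
Coarsest stable partition (strong bisimilarity classes):
  B0 = {m0, n0}
  B1 = {m1, n1}
  B2 = {m2, n2}
m0 ∈ B0, n0 ∈ B0 → same block
Bisimilar ⇒ trace-equivalent.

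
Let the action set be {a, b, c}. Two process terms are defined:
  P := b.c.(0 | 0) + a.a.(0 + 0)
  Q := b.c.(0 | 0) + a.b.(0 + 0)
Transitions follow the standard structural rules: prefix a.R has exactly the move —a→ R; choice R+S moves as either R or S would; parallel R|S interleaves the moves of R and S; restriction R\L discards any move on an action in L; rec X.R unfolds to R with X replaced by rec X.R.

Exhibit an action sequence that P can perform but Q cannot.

Reachable graph of P (5 states):
  s0 = b.c.(0 | 0) + a.a.(0 + 0) | =a=> s1, =b=> s2
  s1 = a.(0 + 0) | =a=> s3
  s2 = c.(0 | 0) | =c=> s4
  s3 = 0 + 0 | ·
  s4 = 0 | 0 | ·
Reachable graph of Q (5 states):
  t0 = b.c.(0 | 0) + a.b.(0 + 0) | =a=> t1, =b=> t2
  t1 = b.(0 + 0) | =b=> t3
  t2 = c.(0 | 0) | =c=> t4
  t3 = 0 + 0 | ·
  t4 = 0 | 0 | ·
Executing aa from P (initial set {s0}):
  step 1 (a): {s1}
  step 2 (a): {s3}
  ✓ P
Executing aa from Q (initial set {t0}):
  step 1 (a): {t1}
  step 2 (a): ∅  — Q cannot continue

aa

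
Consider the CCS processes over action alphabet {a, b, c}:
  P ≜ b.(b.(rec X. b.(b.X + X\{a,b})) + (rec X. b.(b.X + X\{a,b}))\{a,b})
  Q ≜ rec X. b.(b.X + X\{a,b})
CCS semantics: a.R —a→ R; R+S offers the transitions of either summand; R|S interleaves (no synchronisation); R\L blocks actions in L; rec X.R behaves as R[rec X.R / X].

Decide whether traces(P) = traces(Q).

Reachable graph of P (3 states):
  u0 = b.(b.(rec X. b.(b.X + X\{a,b})) + (rec X. b.(b.X + X\{a,b}))\{a,b}) ⊢ =b=> u1
  u1 = b.(rec X. b.(b.X + X\{a,b})) + (rec X. b.(b.X + X\{a,b}))\{a,b} ⊢ =b=> u2
  u2 = rec X. b.(b.X + X\{a,b}) ⊢ =b=> u1
Reachable graph of Q (2 states):
  v0 = rec X. b.(b.X + X\{a,b}) ⊢ =b=> v1
  v1 = b.(rec X. b.(b.X + X\{a,b})) + (rec X. b.(b.X + X\{a,b}))\{a,b} ⊢ =b=> v0
Bisimilarity quotient blocks:
  B0 = {u0, u1, u2, v0, v1}
u0 ∈ B0, v0 ∈ B0 → same block
Bisimilar ⇒ trace-equivalent.

YES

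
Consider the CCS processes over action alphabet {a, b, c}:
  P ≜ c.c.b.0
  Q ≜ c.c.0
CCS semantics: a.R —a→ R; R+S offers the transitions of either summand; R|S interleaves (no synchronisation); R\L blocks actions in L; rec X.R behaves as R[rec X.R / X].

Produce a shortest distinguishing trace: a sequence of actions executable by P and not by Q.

ccb

Reachable graph of P (4 states):
  s0 = c.c.b.0 :: —c→ s1
  s1 = c.b.0 :: —c→ s2
  s2 = b.0 :: —b→ s3
  s3 = 0 :: (no moves)
Reachable graph of Q (3 states):
  t0 = c.c.0 :: —c→ t1
  t1 = c.0 :: —c→ t2
  t2 = 0 :: (no moves)
Run σ = ⟨ccb⟩ on P: start {s0}
  step 1 (c): {s1}
  step 2 (c): {s2}
  step 3 (b): {s3}
  ✓ P
Run σ = ⟨ccb⟩ on Q: start {t0}
  step 1 (c): {t1}
  step 2 (c): {t2}
  step 3 (b): ∅ (Q stuck)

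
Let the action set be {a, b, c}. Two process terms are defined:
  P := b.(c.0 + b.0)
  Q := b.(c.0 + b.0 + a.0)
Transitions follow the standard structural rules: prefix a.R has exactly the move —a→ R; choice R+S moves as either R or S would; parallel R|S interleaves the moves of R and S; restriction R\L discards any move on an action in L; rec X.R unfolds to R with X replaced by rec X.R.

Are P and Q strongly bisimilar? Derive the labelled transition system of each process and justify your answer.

Reachable graph of P (3 states):
  m0 = b.(c.0 + b.0) has moves ··b··> m1
  m1 = c.0 + b.0 has moves ··b··> m2, ··c··> m2
  m2 = 0 has moves ·
Reachable graph of Q (3 states):
  n0 = b.(c.0 + b.0 + a.0) has moves ··b··> n1
  n1 = c.0 + b.0 + a.0 has moves ··a··> n2, ··b··> n2, ··c··> n2
  n2 = 0 has moves ·
Coarsest stable partition (strong bisimilarity classes):
  B0 = {m0}
  B1 = {m1}
  B2 = {m2, n2}
  B3 = {n0}
  B4 = {n1}
m0 ∈ B0, n0 ∈ B3 → different blocks

NO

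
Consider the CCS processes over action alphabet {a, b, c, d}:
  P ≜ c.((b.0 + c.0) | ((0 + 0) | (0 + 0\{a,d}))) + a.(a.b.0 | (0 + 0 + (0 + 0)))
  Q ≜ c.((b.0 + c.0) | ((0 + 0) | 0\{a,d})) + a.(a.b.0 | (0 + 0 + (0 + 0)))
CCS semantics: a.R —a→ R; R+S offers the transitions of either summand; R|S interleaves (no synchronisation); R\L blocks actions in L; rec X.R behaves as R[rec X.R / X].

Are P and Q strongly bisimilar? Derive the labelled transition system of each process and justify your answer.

LTS(P): 6 reachable states
  u0 = c.((b.0 + c.0) | ((0 + 0) | (0 + 0\{a,d}))) + a.(a.b.0 | (0 + 0 + (0 + 0))) :: --a--▸ u1, --c--▸ u2
  u1 = a.b.0 | (0 + 0 + (0 + 0)) :: --a--▸ u3
  u2 = (b.0 + c.0) | ((0 + 0) | (0 + 0\{a,d})) :: --b--▸ u4, --c--▸ u4
  u3 = b.0 | (0 + 0 + (0 + 0)) :: --b--▸ u5
  u4 = 0 | ((0 + 0) | (0 + 0\{a,d})) :: stopped
  u5 = 0 | (0 + 0 + (0 + 0)) :: stopped
LTS(Q): 6 reachable states
  v0 = c.((b.0 + c.0) | ((0 + 0) | 0\{a,d})) + a.(a.b.0 | (0 + 0 + (0 + 0))) :: --a--▸ v1, --c--▸ v2
  v1 = a.b.0 | (0 + 0 + (0 + 0)) :: --a--▸ v3
  v2 = (b.0 + c.0) | ((0 + 0) | 0\{a,d}) :: --b--▸ v4, --c--▸ v4
  v3 = b.0 | (0 + 0 + (0 + 0)) :: --b--▸ v5
  v4 = 0 | ((0 + 0) | 0\{a,d}) :: stopped
  v5 = 0 | (0 + 0 + (0 + 0)) :: stopped
Bisimilarity quotient blocks:
  B0 = {u0, v0}
  B1 = {u2, v2}
  B2 = {u4, u5, v4, v5}
  B3 = {u1, v1}
  B4 = {u3, v3}
u0 ∈ B0, v0 ∈ B0 → same block

YES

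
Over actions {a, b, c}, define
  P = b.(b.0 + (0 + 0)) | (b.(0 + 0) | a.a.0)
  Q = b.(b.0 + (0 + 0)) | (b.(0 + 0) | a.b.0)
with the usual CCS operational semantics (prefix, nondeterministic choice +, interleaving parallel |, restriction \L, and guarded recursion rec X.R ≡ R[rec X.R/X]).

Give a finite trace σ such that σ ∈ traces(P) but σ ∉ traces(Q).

aa

LTS(P): 18 reachable states
  m0 = b.(b.0 + (0 + 0)) | (b.(0 + 0) | a.a.0) has moves =a=> m1, =b=> m2, =b=> m3
  m1 = b.(b.0 + (0 + 0)) | (b.(0 + 0) | a.0) has moves =a=> m4, =b=> m5, =b=> m6
  m2 = (b.0 + (0 + 0)) | (b.(0 + 0) | a.a.0) has moves =a=> m5, =b=> m7, =b=> m8
  m3 = b.(b.0 + (0 + 0)) | ((0 + 0) | a.a.0) has moves =a=> m6, =b=> m7
  m4 = b.(b.0 + (0 + 0)) | (b.(0 + 0) | 0) has moves =b=> m10, =b=> m9
  m5 = (b.0 + (0 + 0)) | (b.(0 + 0) | a.0) has moves =a=> m9, =b=> m11, =b=> m12
  m6 = b.(b.0 + (0 + 0)) | ((0 + 0) | a.0) has moves =a=> m10, =b=> m11
  m7 = (b.0 + (0 + 0)) | ((0 + 0) | a.a.0) has moves =a=> m11, =b=> m13
  m8 = 0 | (b.(0 + 0) | a.a.0) has moves =a=> m12, =b=> m13
  m9 = (b.0 + (0 + 0)) | (b.(0 + 0) | 0) has moves =b=> m14, =b=> m15
  m10 = b.(b.0 + (0 + 0)) | ((0 + 0) | 0) has moves =b=> m14
  m11 = (b.0 + (0 + 0)) | ((0 + 0) | a.0) has moves =a=> m14, =b=> m16
  m12 = 0 | (b.(0 + 0) | a.0) has moves =a=> m15, =b=> m16
  m13 = 0 | ((0 + 0) | a.a.0) has moves =a=> m16
  m14 = (b.0 + (0 + 0)) | ((0 + 0) | 0) has moves =b=> m17
  m15 = 0 | (b.(0 + 0) | 0) has moves =b=> m17
  m16 = 0 | ((0 + 0) | a.0) has moves =a=> m17
  m17 = 0 | ((0 + 0) | 0) has moves ·
LTS(Q): 18 reachable states
  n0 = b.(b.0 + (0 + 0)) | (b.(0 + 0) | a.b.0) has moves =a=> n1, =b=> n2, =b=> n3
  n1 = b.(b.0 + (0 + 0)) | (b.(0 + 0) | b.0) has moves =b=> n4, =b=> n5, =b=> n6
  n2 = (b.0 + (0 + 0)) | (b.(0 + 0) | a.b.0) has moves =a=> n4, =b=> n7, =b=> n8
  n3 = b.(b.0 + (0 + 0)) | ((0 + 0) | a.b.0) has moves =a=> n5, =b=> n7
  n4 = (b.0 + (0 + 0)) | (b.(0 + 0) | b.0) has moves =b=> n10, =b=> n11, =b=> n9
  n5 = b.(b.0 + (0 + 0)) | ((0 + 0) | b.0) has moves =b=> n12, =b=> n9
  n6 = b.(b.0 + (0 + 0)) | (b.(0 + 0) | 0) has moves =b=> n10, =b=> n12
  n7 = (b.0 + (0 + 0)) | ((0 + 0) | a.b.0) has moves =a=> n9, =b=> n13
  n8 = 0 | (b.(0 + 0) | a.b.0) has moves =a=> n11, =b=> n13
  n9 = (b.0 + (0 + 0)) | ((0 + 0) | b.0) has moves =b=> n14, =b=> n15
  n10 = (b.0 + (0 + 0)) | (b.(0 + 0) | 0) has moves =b=> n14, =b=> n16
  n11 = 0 | (b.(0 + 0) | b.0) has moves =b=> n15, =b=> n16
  n12 = b.(b.0 + (0 + 0)) | ((0 + 0) | 0) has moves =b=> n14
  n13 = 0 | ((0 + 0) | a.b.0) has moves =a=> n15
  n14 = (b.0 + (0 + 0)) | ((0 + 0) | 0) has moves =b=> n17
  n15 = 0 | ((0 + 0) | b.0) has moves =b=> n17
  n16 = 0 | (b.(0 + 0) | 0) has moves =b=> n17
  n17 = 0 | ((0 + 0) | 0) has moves ·
Executing aa from P (initial set {m0}):
  step 1 (a): {m1}
  step 2 (a): {m4}
  — P admits the full trace.
Executing aa from Q (initial set {n0}):
  step 1 (a): {n1}
  step 2 (a): ∅ (Q stuck)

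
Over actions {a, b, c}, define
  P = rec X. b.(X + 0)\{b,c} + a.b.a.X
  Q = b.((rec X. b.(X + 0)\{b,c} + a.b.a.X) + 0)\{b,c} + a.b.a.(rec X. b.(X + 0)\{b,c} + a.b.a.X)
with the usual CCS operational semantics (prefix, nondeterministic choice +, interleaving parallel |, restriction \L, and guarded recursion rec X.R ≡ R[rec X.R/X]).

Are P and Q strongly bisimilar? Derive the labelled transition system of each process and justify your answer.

P ~ Q

Reachable graph of P (5 states):
  p0 = rec X. b.(X + 0)\{b,c} + a.b.a.X :: —a→ p1, —b→ p2
  p1 = b.a.(rec X. b.(X + 0)\{b,c} + a.b.a.X) :: —b→ p3
  p2 = ((rec X. b.(X + 0)\{b,c} + a.b.a.X) + 0)\{b,c} :: —a→ p4
  p3 = a.(rec X. b.(X + 0)\{b,c} + a.b.a.X) :: —a→ p0
  p4 = (b.a.(rec X. b.(X + 0)\{b,c} + a.b.a.X))\{b,c} :: ∅
Reachable graph of Q (6 states):
  q0 = b.((rec X. b.(X + 0)\{b,c} + a.b.a.X) + 0)\{b,c} + a.b.a.(rec X. b.(X + 0)\{b,c} + a.b.a.X) :: —a→ q1, —b→ q2
  q1 = b.a.(rec X. b.(X + 0)\{b,c} + a.b.a.X) :: —b→ q3
  q2 = ((rec X. b.(X + 0)\{b,c} + a.b.a.X) + 0)\{b,c} :: —a→ q4
  q3 = a.(rec X. b.(X + 0)\{b,c} + a.b.a.X) :: —a→ q5
  q4 = (b.a.(rec X. b.(X + 0)\{b,c} + a.b.a.X))\{b,c} :: ∅
  q5 = rec X. b.(X + 0)\{b,c} + a.b.a.X :: —a→ q1, —b→ q2
Partition-refinement fixed point:
  B0 = {p0, q0, q5}
  B1 = {p2, q2}
  B2 = {p4, q4}
  B3 = {p1, q1}
  B4 = {p3, q3}
p0 ∈ B0, q0 ∈ B0 → same block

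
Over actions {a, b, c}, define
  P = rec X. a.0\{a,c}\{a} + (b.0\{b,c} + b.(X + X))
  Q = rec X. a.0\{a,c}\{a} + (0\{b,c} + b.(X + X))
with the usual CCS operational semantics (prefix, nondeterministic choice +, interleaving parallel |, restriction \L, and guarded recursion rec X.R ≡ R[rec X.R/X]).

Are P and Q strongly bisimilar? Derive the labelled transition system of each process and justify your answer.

LTS(P): 4 reachable states
  p0 = rec X. a.0\{a,c}\{a} + (b.0\{b,c} + b.(X + X)) has moves —a→ p1, —b→ p2, —b→ p3
  p1 = 0\{a,c}\{a} has moves ·
  p2 = (rec X. a.0\{a,c}\{a} + (b.0\{b,c} + b.(X + X))) + (rec X. a.0\{a,c}\{a} + (b.0\{b,c} + b.(X + X))) has moves —a→ p1, —b→ p2, —b→ p3
  p3 = 0\{b,c} has moves ·
LTS(Q): 3 reachable states
  q0 = rec X. a.0\{a,c}\{a} + (0\{b,c} + b.(X + X)) has moves —a→ q1, —b→ q2
  q1 = 0\{a,c}\{a} has moves ·
  q2 = (rec X. a.0\{a,c}\{a} + (0\{b,c} + b.(X + X))) + (rec X. a.0\{a,c}\{a} + (0\{b,c} + b.(X + X))) has moves —a→ q1, —b→ q2
Coarsest stable partition (strong bisimilarity classes):
  B0 = {p0, p2}
  B1 = {p1, p3, q1}
  B2 = {q0, q2}
p0 ∈ B0, q0 ∈ B2 → different blocks

P ≁ Q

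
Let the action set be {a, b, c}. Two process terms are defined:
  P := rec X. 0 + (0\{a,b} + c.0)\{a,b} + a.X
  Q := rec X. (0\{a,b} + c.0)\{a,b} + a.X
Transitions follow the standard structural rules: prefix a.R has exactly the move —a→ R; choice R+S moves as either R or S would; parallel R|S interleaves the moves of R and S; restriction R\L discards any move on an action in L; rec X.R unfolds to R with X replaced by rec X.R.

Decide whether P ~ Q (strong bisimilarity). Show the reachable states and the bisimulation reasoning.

bisimilar

P's transition system — 2 states:
  m0 = rec X. 0 + (0\{a,b} + c.0)\{a,b} + a.X has moves -a-> m0, -c-> m1
  m1 = 0\{a,b} has moves deadlocked
Q's transition system — 2 states:
  n0 = rec X. (0\{a,b} + c.0)\{a,b} + a.X has moves -a-> n0, -c-> n1
  n1 = 0\{a,b} has moves deadlocked
Partition-refinement fixed point:
  B0 = {m0, n0}
  B1 = {m1, n1}
m0 ∈ B0, n0 ∈ B0 → same block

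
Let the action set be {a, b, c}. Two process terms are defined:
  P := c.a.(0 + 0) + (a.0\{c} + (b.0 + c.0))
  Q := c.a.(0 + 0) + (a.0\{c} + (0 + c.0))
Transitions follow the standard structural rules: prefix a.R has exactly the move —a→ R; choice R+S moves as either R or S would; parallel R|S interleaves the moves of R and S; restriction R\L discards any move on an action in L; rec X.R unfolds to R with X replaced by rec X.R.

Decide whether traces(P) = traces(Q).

trace-distinct — witness ⟨b⟩

Reachable graph of P (5 states):
  m0 = c.a.(0 + 0) + (a.0\{c} + (b.0 + c.0)) ⊢ —a→ m1, —b→ m2, —c→ m2, —c→ m3
  m1 = 0\{c} ⊢ ∅
  m2 = 0 ⊢ ∅
  m3 = a.(0 + 0) ⊢ —a→ m4
  m4 = 0 + 0 ⊢ ∅
Reachable graph of Q (5 states):
  n0 = c.a.(0 + 0) + (a.0\{c} + (0 + c.0)) ⊢ —a→ n1, —c→ n2, —c→ n3
  n1 = 0\{c} ⊢ ∅
  n2 = 0 ⊢ ∅
  n3 = a.(0 + 0) ⊢ —a→ n4
  n4 = 0 + 0 ⊢ ∅
Trace ⟨b⟩ through P, begin at {m0}:
  step 1 (b): {m2}
  P completes σ.
Trace ⟨b⟩ through Q, begin at {n0}:
  step 1 (b): no successor for Q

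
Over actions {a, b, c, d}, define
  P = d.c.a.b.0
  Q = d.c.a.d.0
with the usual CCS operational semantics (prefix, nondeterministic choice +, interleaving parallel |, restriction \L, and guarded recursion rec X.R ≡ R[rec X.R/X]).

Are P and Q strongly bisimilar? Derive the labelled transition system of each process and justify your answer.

P ≁ Q

LTS(P): 5 reachable states
  u0 = d.c.a.b.0 → =d=> u1
  u1 = c.a.b.0 → =c=> u2
  u2 = a.b.0 → =a=> u3
  u3 = b.0 → =b=> u4
  u4 = 0 → stopped
LTS(Q): 5 reachable states
  v0 = d.c.a.d.0 → =d=> v1
  v1 = c.a.d.0 → =c=> v2
  v2 = a.d.0 → =a=> v3
  v3 = d.0 → =d=> v4
  v4 = 0 → stopped
Partition-refinement fixed point:
  B0 = {u0}
  B1 = {u1}
  B2 = {u2}
  B3 = {u3}
  B4 = {u4, v4}
  B5 = {v0}
  B6 = {v1}
  B7 = {v2}
  B8 = {v3}
u0 ∈ B0, v0 ∈ B5 → different blocks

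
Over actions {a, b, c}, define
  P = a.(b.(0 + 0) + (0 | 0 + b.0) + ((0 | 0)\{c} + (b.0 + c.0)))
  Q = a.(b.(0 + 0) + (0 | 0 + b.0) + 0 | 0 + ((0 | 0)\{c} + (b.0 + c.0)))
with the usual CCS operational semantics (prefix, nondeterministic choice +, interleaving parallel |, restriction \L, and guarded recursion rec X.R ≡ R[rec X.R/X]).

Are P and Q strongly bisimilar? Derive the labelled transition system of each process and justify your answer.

P's transition system — 4 states:
  u0 = a.(b.(0 + 0) + (0 | 0 + b.0) + ((0 | 0)\{c} + (b.0 + c.0))) has moves -a-> u1
  u1 = b.(0 + 0) + (0 | 0 + b.0) + ((0 | 0)\{c} + (b.0 + c.0)) has moves -b-> u2, -b-> u3, -c-> u2
  u2 = 0 has moves ·
  u3 = 0 + 0 has moves ·
Q's transition system — 4 states:
  v0 = a.(b.(0 + 0) + (0 | 0 + b.0) + 0 | 0 + ((0 | 0)\{c} + (b.0 + c.0))) has moves -a-> v1
  v1 = b.(0 + 0) + (0 | 0 + b.0) + 0 | 0 + ((0 | 0)\{c} + (b.0 + c.0)) has moves -b-> v2, -b-> v3, -c-> v2
  v2 = 0 has moves ·
  v3 = 0 + 0 has moves ·
Coarsest stable partition (strong bisimilarity classes):
  B0 = {u0, v0}
  B1 = {u1, v1}
  B2 = {u2, u3, v2, v3}
u0 ∈ B0, v0 ∈ B0 → same block

bisimilar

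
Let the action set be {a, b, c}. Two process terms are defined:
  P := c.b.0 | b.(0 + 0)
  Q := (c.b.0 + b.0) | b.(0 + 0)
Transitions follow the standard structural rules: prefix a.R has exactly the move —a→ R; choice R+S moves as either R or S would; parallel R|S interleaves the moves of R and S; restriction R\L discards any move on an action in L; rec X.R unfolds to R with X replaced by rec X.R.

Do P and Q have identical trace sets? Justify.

trace-distinct — witness ⟨bb⟩

P's transition system — 6 states:
  u0 = c.b.0 | b.(0 + 0) | --b--▸ u1, --c--▸ u2
  u1 = c.b.0 | (0 + 0) | --c--▸ u3
  u2 = b.0 | b.(0 + 0) | --b--▸ u3, --b--▸ u4
  u3 = b.0 | (0 + 0) | --b--▸ u5
  u4 = 0 | b.(0 + 0) | --b--▸ u5
  u5 = 0 | (0 + 0) | ·
Q's transition system — 6 states:
  v0 = (c.b.0 + b.0) | b.(0 + 0) | --b--▸ v1, --b--▸ v2, --c--▸ v3
  v1 = (c.b.0 + b.0) | (0 + 0) | --b--▸ v4, --c--▸ v5
  v2 = 0 | b.(0 + 0) | --b--▸ v4
  v3 = b.0 | b.(0 + 0) | --b--▸ v2, --b--▸ v5
  v4 = 0 | (0 + 0) | ·
  v5 = b.0 | (0 + 0) | --b--▸ v4
Run σ = ⟨bb⟩ on Q: start {v0}
  after b @ step 1: {v1, v2}
  after b @ step 2: {v4}
  Q completes σ.
Run σ = ⟨bb⟩ on P: start {u0}
  after b @ step 1: {u1}
  after b @ step 2: ∅  — P cannot continue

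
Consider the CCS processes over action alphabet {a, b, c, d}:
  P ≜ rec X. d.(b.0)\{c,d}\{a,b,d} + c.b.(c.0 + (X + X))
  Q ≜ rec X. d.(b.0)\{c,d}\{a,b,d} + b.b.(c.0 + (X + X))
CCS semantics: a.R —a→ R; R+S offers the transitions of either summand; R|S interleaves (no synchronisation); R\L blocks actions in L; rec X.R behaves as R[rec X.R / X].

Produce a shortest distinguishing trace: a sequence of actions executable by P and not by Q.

LTS(P): 5 reachable states
  s0 = rec X. d.(b.0)\{c,d}\{a,b,d} + c.b.(c.0 + (X + X)) | ··c··> s1, ··d··> s2
  s1 = b.(c.0 + ((rec X. d.(b.0)\{c,d}\{a,b,d} + c.b.(c.0 + (X + X))) + (rec X. d.(b.0)\{c,d}\{a,b,d} + c.b.(c.0 + (X + X))))) | ··b··> s3
  s2 = (b.0)\{c,d}\{a,b,d} | (no moves)
  s3 = c.0 + ((rec X. d.(b.0)\{c,d}\{a,b,d} + c.b.(c.0 + (X + X))) + (rec X. d.(b.0)\{c,d}\{a,b,d} + c.b.(c.0 + (X + X)))) | ··c··> s1, ··c··> s4, ··d··> s2
  s4 = 0 | (no moves)
LTS(Q): 5 reachable states
  t0 = rec X. d.(b.0)\{c,d}\{a,b,d} + b.b.(c.0 + (X + X)) | ··b··> t1, ··d··> t2
  t1 = b.(c.0 + ((rec X. d.(b.0)\{c,d}\{a,b,d} + b.b.(c.0 + (X + X))) + (rec X. d.(b.0)\{c,d}\{a,b,d} + b.b.(c.0 + (X + X))))) | ··b··> t3
  t2 = (b.0)\{c,d}\{a,b,d} | (no moves)
  t3 = c.0 + ((rec X. d.(b.0)\{c,d}\{a,b,d} + b.b.(c.0 + (X + X))) + (rec X. d.(b.0)\{c,d}\{a,b,d} + b.b.(c.0 + (X + X)))) | ··b··> t1, ··c··> t4, ··d··> t2
  t4 = 0 | (no moves)
Trace ⟨c⟩ through P, begin at {s0}:
  [1] c ⇒ {s1}
  — P admits the full trace.
Trace ⟨c⟩ through Q, begin at {t0}:
  [1] c ⇒ no successor for Q

c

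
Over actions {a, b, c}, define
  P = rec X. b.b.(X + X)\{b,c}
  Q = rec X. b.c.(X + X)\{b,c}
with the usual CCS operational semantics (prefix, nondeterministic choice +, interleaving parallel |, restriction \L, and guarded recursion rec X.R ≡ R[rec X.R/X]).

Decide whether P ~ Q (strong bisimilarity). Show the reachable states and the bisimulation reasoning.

P's transition system — 3 states:
  p0 = rec X. b.b.(X + X)\{b,c} | --b--▸ p1
  p1 = b.((rec X. b.b.(X + X)\{b,c}) + (rec X. b.b.(X + X)\{b,c}))\{b,c} | --b--▸ p2
  p2 = ((rec X. b.b.(X + X)\{b,c}) + (rec X. b.b.(X + X)\{b,c}))\{b,c} | ·
Q's transition system — 3 states:
  q0 = rec X. b.c.(X + X)\{b,c} | --b--▸ q1
  q1 = c.((rec X. b.c.(X + X)\{b,c}) + (rec X. b.c.(X + X)\{b,c}))\{b,c} | --c--▸ q2
  q2 = ((rec X. b.c.(X + X)\{b,c}) + (rec X. b.c.(X + X)\{b,c}))\{b,c} | ·
Bisimilarity quotient blocks:
  B0 = {p0}
  B1 = {p1}
  B2 = {p2, q2}
  B3 = {q0}
  B4 = {q1}
p0 ∈ B0, q0 ∈ B3 → different blocks

not bisimilar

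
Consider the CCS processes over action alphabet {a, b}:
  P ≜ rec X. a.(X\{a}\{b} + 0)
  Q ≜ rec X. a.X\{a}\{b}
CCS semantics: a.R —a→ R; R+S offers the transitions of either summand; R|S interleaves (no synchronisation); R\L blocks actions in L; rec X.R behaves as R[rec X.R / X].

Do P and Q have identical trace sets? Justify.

Reachable graph of P (2 states):
  s0 = rec X. a.(X\{a}\{b} + 0) → =a=> s1
  s1 = (rec X. a.(X\{a}\{b} + 0))\{a}\{b} + 0 → stopped
Reachable graph of Q (2 states):
  t0 = rec X. a.X\{a}\{b} → =a=> t1
  t1 = (rec X. a.X\{a}\{b})\{a}\{b} → stopped
Coarsest stable partition (strong bisimilarity classes):
  B0 = {s0, t0}
  B1 = {s1, t1}
s0 ∈ B0, t0 ∈ B0 → same block
Bisimilar ⇒ trace-equivalent.

traces(P) = traces(Q)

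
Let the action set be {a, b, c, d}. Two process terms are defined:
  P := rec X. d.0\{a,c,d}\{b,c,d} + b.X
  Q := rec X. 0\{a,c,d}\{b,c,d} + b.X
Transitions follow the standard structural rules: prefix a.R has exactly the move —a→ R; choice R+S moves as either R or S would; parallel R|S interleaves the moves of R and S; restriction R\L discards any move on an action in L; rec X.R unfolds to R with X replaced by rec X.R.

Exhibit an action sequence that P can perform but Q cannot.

LTS(P): 2 reachable states
  s0 = rec X. d.0\{a,c,d}\{b,c,d} + b.X :: ··b··> s0, ··d··> s1
  s1 = 0\{a,c,d}\{b,c,d} :: ∅
LTS(Q): 1 reachable states
  t0 = rec X. 0\{a,c,d}\{b,c,d} + b.X :: ··b··> t0
Run σ = ⟨d⟩ on P: start {s0}
  step 1 (d): {s1}
  ✓ P
Run σ = ⟨d⟩ on Q: start {t0}
  step 1 (d): ∅  — Q cannot continue

d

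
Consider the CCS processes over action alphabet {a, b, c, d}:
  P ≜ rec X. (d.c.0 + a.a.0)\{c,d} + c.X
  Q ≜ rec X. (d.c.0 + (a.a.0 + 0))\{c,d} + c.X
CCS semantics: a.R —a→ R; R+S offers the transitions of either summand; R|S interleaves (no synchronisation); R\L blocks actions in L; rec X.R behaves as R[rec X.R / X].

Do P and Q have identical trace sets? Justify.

YES

LTS(P): 3 reachable states
  s0 = rec X. (d.c.0 + a.a.0)\{c,d} + c.X ⊢ -a-> s1, -c-> s0
  s1 = (a.0)\{c,d} ⊢ -a-> s2
  s2 = 0\{c,d} ⊢ (no moves)
LTS(Q): 3 reachable states
  t0 = rec X. (d.c.0 + (a.a.0 + 0))\{c,d} + c.X ⊢ -a-> t1, -c-> t0
  t1 = (a.0)\{c,d} ⊢ -a-> t2
  t2 = 0\{c,d} ⊢ (no moves)
Partition-refinement fixed point:
  B0 = {s0, t0}
  B1 = {s1, t1}
  B2 = {s2, t2}
s0 ∈ B0, t0 ∈ B0 → same block
Bisimilar ⇒ trace-equivalent.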